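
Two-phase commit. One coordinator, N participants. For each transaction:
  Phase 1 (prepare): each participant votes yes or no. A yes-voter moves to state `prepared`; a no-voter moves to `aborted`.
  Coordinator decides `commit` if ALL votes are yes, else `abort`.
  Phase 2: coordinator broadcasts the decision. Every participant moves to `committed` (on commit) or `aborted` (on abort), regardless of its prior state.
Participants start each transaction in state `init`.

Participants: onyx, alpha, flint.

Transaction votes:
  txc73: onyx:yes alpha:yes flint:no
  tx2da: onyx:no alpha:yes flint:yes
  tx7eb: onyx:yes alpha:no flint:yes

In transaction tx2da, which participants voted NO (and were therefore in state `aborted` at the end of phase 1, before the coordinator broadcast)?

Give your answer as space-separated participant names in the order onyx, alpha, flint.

Txn tx2da phase 1: onyx no -> aborted; alpha yes -> prepared; flint yes -> prepared

Answer: onyx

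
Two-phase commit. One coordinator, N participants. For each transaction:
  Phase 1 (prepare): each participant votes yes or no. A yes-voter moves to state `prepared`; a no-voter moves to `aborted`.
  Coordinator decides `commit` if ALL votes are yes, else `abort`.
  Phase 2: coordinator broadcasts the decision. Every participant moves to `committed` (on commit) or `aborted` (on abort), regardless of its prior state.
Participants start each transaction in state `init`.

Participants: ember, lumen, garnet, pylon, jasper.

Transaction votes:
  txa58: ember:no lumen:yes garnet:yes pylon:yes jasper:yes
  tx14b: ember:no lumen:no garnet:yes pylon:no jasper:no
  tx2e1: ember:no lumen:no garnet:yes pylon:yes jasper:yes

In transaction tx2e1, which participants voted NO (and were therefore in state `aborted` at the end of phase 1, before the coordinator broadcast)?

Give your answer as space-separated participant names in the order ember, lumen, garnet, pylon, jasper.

Txn tx2e1 phase 1: ember no -> aborted; lumen no -> aborted; garnet yes -> prepared; pylon yes -> prepared; jasper yes -> prepared

Answer: ember lumen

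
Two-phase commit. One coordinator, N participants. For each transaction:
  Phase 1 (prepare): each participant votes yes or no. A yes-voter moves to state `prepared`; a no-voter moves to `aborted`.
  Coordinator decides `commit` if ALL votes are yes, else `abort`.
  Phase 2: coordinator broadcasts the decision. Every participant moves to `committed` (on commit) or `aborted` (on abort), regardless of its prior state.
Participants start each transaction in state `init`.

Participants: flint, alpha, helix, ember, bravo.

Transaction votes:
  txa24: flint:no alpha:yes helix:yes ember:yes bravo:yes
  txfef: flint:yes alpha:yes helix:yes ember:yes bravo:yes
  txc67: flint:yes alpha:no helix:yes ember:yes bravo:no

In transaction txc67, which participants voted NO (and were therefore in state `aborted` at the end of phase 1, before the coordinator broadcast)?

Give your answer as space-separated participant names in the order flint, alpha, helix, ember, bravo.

Txn txc67 phase 1: flint yes -> prepared; alpha no -> aborted; helix yes -> prepared; ember yes -> prepared; bravo no -> aborted

Answer: alpha bravo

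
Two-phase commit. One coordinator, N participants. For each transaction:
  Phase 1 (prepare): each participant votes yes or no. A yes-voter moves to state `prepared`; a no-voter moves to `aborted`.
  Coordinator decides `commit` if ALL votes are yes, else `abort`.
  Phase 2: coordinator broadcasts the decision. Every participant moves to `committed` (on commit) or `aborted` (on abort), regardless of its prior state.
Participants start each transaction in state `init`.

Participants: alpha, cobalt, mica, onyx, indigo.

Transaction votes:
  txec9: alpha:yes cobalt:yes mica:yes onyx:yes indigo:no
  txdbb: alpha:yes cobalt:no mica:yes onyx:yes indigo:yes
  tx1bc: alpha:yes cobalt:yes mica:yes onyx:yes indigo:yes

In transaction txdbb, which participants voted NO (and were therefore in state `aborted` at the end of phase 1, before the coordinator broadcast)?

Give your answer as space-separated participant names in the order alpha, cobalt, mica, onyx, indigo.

Txn txdbb phase 1: alpha yes -> prepared; cobalt no -> aborted; mica yes -> prepared; onyx yes -> prepared; indigo yes -> prepared

Answer: cobalt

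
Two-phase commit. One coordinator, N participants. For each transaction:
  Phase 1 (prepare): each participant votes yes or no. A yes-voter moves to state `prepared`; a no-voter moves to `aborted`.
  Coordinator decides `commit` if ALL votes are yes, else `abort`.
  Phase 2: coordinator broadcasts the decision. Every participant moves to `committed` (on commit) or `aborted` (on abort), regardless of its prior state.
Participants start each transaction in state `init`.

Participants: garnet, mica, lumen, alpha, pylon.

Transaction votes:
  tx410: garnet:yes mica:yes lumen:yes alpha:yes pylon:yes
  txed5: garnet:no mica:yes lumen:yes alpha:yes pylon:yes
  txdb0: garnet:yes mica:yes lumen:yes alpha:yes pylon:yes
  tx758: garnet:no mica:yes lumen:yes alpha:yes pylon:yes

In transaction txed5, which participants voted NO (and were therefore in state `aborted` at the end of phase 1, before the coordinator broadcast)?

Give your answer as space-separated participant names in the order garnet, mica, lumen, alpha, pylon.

Answer: garnet

Derivation:
Txn txed5 phase 1: garnet no -> aborted; mica yes -> prepared; lumen yes -> prepared; alpha yes -> prepared; pylon yes -> prepared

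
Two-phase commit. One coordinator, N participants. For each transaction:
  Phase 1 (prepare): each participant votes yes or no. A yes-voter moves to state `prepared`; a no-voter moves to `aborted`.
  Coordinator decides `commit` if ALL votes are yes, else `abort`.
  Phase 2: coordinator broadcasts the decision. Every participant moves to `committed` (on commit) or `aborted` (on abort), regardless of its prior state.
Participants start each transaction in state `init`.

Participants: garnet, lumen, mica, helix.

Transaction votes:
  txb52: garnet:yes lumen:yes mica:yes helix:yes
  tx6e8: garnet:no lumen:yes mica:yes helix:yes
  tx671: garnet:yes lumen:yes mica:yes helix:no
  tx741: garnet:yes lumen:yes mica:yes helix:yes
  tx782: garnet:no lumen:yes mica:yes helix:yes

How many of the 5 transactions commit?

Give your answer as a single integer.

Answer: 2

Derivation:
txb52: all yes -> commit (commits=1)
tx6e8: no from garnet -> abort (commits=1)
tx671: no from helix -> abort (commits=1)
tx741: all yes -> commit (commits=2)
tx782: no from garnet -> abort (commits=2)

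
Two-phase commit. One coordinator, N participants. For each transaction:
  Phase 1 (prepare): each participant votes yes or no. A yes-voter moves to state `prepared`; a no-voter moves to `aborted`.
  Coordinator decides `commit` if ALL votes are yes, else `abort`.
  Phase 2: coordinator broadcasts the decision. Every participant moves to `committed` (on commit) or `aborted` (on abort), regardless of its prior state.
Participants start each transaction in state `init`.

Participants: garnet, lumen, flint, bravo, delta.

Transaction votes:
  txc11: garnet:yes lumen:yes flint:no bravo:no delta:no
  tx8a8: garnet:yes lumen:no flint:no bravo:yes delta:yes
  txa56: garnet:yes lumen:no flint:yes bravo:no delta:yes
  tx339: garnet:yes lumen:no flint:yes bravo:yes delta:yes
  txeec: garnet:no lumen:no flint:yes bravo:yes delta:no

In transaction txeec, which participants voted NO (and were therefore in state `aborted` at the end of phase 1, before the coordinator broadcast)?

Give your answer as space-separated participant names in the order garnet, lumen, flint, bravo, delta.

Answer: garnet lumen delta

Derivation:
Txn txeec phase 1: garnet no -> aborted; lumen no -> aborted; flint yes -> prepared; bravo yes -> prepared; delta no -> aborted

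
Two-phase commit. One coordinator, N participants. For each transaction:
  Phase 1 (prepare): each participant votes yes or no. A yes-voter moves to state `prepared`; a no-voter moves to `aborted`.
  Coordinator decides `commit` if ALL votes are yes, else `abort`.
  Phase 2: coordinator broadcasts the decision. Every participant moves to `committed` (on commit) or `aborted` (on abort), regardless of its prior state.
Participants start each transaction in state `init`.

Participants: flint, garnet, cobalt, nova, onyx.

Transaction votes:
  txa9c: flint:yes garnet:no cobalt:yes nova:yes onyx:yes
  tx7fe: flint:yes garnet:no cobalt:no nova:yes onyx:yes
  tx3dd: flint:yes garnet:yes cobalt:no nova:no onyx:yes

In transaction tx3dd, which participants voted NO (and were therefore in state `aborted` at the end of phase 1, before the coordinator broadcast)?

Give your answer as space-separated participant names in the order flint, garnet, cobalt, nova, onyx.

Txn tx3dd phase 1: flint yes -> prepared; garnet yes -> prepared; cobalt no -> aborted; nova no -> aborted; onyx yes -> prepared

Answer: cobalt nova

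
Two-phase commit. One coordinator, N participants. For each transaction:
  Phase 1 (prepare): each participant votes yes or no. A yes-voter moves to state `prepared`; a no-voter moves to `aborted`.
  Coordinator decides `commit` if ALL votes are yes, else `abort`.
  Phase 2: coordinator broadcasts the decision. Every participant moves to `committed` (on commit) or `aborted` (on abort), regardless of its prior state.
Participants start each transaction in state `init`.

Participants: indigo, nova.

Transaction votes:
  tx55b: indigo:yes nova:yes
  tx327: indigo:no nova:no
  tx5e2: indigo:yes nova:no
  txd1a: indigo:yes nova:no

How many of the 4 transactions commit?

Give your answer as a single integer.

Answer: 1

Derivation:
tx55b: all yes -> commit (commits=1)
tx327: no from indigo, nova -> abort (commits=1)
tx5e2: no from nova -> abort (commits=1)
txd1a: no from nova -> abort (commits=1)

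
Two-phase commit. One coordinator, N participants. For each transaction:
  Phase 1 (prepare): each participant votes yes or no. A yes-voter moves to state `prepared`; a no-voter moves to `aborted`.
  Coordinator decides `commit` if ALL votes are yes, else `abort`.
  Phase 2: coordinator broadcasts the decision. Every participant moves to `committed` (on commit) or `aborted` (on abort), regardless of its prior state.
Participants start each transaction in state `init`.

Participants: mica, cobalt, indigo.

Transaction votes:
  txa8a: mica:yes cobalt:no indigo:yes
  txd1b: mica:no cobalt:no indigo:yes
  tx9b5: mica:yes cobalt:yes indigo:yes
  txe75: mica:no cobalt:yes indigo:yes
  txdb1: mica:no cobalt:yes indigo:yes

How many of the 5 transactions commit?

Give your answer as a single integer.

Answer: 1

Derivation:
txa8a: no from cobalt -> abort (commits=0)
txd1b: no from mica, cobalt -> abort (commits=0)
tx9b5: all yes -> commit (commits=1)
txe75: no from mica -> abort (commits=1)
txdb1: no from mica -> abort (commits=1)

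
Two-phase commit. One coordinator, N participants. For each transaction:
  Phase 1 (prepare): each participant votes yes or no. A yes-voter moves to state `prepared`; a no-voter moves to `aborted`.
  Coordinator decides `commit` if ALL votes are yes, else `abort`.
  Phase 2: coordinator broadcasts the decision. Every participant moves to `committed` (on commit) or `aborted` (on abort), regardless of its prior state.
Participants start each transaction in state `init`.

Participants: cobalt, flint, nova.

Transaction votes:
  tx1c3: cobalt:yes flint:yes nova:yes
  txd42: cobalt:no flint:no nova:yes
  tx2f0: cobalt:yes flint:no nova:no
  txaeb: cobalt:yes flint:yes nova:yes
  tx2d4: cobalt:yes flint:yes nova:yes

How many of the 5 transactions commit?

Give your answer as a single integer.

Answer: 3

Derivation:
tx1c3: all yes -> commit (commits=1)
txd42: no from cobalt, flint -> abort (commits=1)
tx2f0: no from flint, nova -> abort (commits=1)
txaeb: all yes -> commit (commits=2)
tx2d4: all yes -> commit (commits=3)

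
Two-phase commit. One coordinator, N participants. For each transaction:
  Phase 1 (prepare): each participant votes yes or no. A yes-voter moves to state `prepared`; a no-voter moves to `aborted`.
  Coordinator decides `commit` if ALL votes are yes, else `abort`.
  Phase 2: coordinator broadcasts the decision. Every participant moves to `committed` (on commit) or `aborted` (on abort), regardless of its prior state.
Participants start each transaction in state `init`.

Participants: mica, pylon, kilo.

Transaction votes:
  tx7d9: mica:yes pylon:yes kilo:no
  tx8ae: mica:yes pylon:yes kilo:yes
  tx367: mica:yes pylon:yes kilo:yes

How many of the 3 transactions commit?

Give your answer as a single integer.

tx7d9: no from kilo -> abort (commits=0)
tx8ae: all yes -> commit (commits=1)
tx367: all yes -> commit (commits=2)

Answer: 2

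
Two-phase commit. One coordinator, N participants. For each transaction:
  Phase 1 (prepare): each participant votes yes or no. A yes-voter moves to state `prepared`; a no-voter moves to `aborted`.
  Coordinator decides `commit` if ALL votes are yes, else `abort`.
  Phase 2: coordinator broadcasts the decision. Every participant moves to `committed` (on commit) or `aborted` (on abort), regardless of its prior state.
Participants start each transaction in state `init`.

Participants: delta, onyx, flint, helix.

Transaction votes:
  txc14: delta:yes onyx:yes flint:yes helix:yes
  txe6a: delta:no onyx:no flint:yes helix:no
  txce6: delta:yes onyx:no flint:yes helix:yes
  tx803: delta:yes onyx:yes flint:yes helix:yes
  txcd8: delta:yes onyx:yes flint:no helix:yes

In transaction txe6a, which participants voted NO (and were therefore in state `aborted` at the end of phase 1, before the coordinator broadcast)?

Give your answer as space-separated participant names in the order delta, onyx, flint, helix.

Txn txe6a phase 1: delta no -> aborted; onyx no -> aborted; flint yes -> prepared; helix no -> aborted

Answer: delta onyx helix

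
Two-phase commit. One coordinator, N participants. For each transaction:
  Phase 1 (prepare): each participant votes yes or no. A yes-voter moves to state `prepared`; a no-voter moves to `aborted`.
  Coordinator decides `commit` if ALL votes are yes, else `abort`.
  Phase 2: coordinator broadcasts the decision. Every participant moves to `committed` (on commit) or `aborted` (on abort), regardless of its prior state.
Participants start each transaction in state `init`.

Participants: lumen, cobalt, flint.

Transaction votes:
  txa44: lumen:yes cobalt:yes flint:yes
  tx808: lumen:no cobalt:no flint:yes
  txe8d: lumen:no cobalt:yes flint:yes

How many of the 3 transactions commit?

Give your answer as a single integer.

Answer: 1

Derivation:
txa44: all yes -> commit (commits=1)
tx808: no from lumen, cobalt -> abort (commits=1)
txe8d: no from lumen -> abort (commits=1)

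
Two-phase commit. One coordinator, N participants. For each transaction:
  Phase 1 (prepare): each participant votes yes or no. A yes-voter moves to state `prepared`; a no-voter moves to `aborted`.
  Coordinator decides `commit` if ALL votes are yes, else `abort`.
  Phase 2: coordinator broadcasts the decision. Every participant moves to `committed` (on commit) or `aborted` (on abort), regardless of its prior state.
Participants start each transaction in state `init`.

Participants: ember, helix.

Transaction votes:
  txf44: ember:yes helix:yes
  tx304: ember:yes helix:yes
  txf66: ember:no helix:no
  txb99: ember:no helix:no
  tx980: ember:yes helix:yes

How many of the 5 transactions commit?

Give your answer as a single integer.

txf44: all yes -> commit (commits=1)
tx304: all yes -> commit (commits=2)
txf66: no from ember, helix -> abort (commits=2)
txb99: no from ember, helix -> abort (commits=2)
tx980: all yes -> commit (commits=3)

Answer: 3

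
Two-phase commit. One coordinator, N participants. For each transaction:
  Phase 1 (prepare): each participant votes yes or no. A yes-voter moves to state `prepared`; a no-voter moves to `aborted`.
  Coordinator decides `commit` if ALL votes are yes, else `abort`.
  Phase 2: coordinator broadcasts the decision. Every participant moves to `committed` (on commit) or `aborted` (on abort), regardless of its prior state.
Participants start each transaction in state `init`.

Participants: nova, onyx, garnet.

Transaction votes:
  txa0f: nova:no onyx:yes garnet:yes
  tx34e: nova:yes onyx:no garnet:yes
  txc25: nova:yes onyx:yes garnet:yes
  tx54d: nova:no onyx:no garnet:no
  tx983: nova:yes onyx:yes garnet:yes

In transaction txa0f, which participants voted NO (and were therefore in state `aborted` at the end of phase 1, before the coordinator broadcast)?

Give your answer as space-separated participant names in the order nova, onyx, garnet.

Answer: nova

Derivation:
Txn txa0f phase 1: nova no -> aborted; onyx yes -> prepared; garnet yes -> prepared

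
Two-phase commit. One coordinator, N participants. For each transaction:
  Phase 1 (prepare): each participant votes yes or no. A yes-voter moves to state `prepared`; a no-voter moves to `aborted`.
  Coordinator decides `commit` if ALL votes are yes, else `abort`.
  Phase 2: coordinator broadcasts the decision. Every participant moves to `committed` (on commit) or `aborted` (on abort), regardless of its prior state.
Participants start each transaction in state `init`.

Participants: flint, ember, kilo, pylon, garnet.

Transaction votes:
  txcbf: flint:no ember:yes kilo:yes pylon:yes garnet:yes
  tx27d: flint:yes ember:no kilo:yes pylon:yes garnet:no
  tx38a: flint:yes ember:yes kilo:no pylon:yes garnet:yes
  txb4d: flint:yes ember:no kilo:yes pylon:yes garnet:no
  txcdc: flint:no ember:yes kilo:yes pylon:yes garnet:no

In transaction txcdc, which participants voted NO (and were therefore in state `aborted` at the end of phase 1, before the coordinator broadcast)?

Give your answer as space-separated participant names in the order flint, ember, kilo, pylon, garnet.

Answer: flint garnet

Derivation:
Txn txcdc phase 1: flint no -> aborted; ember yes -> prepared; kilo yes -> prepared; pylon yes -> prepared; garnet no -> aborted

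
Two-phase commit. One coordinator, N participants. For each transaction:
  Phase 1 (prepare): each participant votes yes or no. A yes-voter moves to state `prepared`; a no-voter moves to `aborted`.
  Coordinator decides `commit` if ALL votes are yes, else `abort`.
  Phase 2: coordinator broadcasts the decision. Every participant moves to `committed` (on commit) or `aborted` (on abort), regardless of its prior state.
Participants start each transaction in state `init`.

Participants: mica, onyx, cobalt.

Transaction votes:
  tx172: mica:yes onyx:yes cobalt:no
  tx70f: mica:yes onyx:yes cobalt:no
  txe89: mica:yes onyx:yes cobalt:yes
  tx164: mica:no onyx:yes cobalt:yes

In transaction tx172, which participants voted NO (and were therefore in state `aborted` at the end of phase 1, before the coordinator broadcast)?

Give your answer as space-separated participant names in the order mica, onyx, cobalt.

Txn tx172 phase 1: mica yes -> prepared; onyx yes -> prepared; cobalt no -> aborted

Answer: cobalt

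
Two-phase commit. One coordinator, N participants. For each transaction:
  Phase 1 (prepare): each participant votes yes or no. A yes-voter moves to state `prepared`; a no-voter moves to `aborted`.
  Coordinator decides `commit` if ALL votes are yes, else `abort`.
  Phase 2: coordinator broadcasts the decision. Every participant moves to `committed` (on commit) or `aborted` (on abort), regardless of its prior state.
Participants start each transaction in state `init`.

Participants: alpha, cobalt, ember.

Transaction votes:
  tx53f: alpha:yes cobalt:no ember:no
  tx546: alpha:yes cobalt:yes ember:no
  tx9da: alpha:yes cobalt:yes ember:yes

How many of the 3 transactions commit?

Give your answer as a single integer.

Answer: 1

Derivation:
tx53f: no from cobalt, ember -> abort (commits=0)
tx546: no from ember -> abort (commits=0)
tx9da: all yes -> commit (commits=1)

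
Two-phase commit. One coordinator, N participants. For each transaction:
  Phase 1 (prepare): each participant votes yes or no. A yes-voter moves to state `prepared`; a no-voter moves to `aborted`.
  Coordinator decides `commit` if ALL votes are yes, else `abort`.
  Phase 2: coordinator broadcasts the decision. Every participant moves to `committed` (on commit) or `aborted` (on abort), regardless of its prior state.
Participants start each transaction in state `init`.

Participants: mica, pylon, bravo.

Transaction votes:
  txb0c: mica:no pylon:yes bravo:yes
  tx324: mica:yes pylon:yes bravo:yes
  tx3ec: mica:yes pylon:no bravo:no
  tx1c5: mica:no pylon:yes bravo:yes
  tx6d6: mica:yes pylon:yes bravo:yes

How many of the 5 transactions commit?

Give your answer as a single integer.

Answer: 2

Derivation:
txb0c: no from mica -> abort (commits=0)
tx324: all yes -> commit (commits=1)
tx3ec: no from pylon, bravo -> abort (commits=1)
tx1c5: no from mica -> abort (commits=1)
tx6d6: all yes -> commit (commits=2)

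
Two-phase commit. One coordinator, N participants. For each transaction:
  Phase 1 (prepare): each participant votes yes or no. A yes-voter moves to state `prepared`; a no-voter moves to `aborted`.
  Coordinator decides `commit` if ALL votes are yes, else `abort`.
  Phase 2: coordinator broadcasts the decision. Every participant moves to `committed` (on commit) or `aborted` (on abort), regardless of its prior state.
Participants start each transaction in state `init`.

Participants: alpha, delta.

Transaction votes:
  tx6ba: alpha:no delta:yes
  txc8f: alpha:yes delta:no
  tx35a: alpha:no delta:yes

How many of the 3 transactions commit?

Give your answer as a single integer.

Answer: 0

Derivation:
tx6ba: no from alpha -> abort (commits=0)
txc8f: no from delta -> abort (commits=0)
tx35a: no from alpha -> abort (commits=0)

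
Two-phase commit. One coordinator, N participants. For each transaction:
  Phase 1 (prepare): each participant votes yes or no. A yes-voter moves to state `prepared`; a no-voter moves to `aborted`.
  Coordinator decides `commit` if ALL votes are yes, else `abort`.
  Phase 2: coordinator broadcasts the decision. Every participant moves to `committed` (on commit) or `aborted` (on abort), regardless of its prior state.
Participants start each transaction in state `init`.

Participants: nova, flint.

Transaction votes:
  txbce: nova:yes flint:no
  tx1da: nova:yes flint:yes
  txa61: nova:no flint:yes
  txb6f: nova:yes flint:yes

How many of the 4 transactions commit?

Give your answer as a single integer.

Answer: 2

Derivation:
txbce: no from flint -> abort (commits=0)
tx1da: all yes -> commit (commits=1)
txa61: no from nova -> abort (commits=1)
txb6f: all yes -> commit (commits=2)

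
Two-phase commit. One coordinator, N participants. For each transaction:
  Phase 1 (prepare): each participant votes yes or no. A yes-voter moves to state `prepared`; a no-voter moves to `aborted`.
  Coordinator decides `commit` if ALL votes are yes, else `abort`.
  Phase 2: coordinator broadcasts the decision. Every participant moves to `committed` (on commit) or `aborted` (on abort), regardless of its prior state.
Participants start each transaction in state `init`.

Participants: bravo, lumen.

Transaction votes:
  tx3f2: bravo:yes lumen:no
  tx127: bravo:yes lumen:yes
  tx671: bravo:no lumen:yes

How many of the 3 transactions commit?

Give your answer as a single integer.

Answer: 1

Derivation:
tx3f2: no from lumen -> abort (commits=0)
tx127: all yes -> commit (commits=1)
tx671: no from bravo -> abort (commits=1)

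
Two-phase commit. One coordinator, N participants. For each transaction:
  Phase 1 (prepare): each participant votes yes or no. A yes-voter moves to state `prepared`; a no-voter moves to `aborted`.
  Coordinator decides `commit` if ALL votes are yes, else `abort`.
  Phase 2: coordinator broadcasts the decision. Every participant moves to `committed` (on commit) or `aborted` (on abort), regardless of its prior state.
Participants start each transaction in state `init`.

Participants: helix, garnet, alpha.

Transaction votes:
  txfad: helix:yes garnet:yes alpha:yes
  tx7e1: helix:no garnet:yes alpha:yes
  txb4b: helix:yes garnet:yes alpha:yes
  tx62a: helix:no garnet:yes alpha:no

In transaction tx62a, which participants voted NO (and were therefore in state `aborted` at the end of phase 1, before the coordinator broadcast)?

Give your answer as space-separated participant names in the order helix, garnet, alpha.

Answer: helix alpha

Derivation:
Txn tx62a phase 1: helix no -> aborted; garnet yes -> prepared; alpha no -> aborted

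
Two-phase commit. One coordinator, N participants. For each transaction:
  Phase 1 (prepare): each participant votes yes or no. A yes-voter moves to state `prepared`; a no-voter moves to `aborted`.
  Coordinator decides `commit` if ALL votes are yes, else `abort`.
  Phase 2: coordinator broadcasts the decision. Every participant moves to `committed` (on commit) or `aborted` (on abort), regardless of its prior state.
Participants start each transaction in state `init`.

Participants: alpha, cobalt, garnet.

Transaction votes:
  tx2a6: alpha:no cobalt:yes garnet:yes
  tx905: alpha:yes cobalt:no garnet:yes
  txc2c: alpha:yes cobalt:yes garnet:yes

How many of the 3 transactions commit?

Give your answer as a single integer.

tx2a6: no from alpha -> abort (commits=0)
tx905: no from cobalt -> abort (commits=0)
txc2c: all yes -> commit (commits=1)

Answer: 1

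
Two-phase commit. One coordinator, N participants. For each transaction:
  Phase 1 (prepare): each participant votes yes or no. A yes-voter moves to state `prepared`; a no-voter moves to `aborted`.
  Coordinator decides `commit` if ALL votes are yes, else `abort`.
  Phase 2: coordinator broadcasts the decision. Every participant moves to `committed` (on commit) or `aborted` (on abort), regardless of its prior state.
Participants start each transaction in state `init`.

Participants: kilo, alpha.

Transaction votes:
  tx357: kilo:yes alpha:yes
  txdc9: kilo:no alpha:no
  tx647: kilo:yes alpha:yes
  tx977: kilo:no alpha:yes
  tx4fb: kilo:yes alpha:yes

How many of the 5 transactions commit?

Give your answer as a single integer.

Answer: 3

Derivation:
tx357: all yes -> commit (commits=1)
txdc9: no from kilo, alpha -> abort (commits=1)
tx647: all yes -> commit (commits=2)
tx977: no from kilo -> abort (commits=2)
tx4fb: all yes -> commit (commits=3)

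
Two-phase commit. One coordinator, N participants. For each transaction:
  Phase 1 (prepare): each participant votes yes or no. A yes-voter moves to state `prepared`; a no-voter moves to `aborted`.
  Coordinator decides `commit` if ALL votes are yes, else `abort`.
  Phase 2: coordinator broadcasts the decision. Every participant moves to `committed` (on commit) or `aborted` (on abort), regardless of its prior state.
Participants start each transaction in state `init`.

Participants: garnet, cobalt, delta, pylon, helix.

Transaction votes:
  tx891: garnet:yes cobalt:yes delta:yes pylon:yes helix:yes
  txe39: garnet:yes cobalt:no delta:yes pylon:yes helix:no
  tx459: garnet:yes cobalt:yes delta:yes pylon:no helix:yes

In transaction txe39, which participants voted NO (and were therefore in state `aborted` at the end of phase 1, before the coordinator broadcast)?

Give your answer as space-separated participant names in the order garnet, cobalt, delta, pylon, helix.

Txn txe39 phase 1: garnet yes -> prepared; cobalt no -> aborted; delta yes -> prepared; pylon yes -> prepared; helix no -> aborted

Answer: cobalt helix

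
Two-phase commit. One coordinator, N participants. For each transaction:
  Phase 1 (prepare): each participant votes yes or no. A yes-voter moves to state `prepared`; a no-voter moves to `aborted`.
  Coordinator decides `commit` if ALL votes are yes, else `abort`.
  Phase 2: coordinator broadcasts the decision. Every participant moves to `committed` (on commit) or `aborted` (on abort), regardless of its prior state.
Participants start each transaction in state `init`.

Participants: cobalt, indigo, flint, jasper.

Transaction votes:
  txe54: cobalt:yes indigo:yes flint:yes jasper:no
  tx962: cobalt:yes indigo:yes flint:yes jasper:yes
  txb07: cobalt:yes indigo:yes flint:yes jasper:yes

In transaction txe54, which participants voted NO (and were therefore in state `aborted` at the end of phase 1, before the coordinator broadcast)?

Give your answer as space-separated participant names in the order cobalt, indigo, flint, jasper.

Txn txe54 phase 1: cobalt yes -> prepared; indigo yes -> prepared; flint yes -> prepared; jasper no -> aborted

Answer: jasper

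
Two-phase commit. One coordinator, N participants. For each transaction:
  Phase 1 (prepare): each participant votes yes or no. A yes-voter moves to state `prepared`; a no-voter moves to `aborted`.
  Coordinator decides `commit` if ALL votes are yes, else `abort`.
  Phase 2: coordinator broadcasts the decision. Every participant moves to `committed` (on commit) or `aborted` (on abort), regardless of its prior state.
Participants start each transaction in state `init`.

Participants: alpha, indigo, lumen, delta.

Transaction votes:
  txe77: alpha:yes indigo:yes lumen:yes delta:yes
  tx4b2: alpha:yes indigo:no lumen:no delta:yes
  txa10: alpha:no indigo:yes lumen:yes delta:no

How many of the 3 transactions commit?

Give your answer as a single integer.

Answer: 1

Derivation:
txe77: all yes -> commit (commits=1)
tx4b2: no from indigo, lumen -> abort (commits=1)
txa10: no from alpha, delta -> abort (commits=1)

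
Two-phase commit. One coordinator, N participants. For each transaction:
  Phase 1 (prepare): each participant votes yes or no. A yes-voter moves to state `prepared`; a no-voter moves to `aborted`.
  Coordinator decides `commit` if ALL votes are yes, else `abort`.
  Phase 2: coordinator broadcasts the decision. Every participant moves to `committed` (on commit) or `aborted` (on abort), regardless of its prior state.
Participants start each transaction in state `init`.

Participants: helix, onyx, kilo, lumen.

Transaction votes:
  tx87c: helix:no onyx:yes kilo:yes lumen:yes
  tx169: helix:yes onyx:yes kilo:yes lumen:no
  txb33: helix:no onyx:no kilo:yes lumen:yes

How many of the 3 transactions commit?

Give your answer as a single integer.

Answer: 0

Derivation:
tx87c: no from helix -> abort (commits=0)
tx169: no from lumen -> abort (commits=0)
txb33: no from helix, onyx -> abort (commits=0)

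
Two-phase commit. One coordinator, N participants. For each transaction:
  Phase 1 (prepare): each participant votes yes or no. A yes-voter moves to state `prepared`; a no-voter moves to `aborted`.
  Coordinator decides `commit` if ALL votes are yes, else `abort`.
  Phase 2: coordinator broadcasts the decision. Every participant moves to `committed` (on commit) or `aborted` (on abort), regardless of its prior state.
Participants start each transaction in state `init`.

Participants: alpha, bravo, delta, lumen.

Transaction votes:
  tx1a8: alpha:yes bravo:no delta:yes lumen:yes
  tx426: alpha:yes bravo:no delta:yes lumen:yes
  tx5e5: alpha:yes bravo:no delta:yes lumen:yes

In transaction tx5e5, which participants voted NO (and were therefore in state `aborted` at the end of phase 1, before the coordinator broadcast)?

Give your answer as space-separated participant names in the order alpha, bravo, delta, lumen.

Answer: bravo

Derivation:
Txn tx5e5 phase 1: alpha yes -> prepared; bravo no -> aborted; delta yes -> prepared; lumen yes -> prepared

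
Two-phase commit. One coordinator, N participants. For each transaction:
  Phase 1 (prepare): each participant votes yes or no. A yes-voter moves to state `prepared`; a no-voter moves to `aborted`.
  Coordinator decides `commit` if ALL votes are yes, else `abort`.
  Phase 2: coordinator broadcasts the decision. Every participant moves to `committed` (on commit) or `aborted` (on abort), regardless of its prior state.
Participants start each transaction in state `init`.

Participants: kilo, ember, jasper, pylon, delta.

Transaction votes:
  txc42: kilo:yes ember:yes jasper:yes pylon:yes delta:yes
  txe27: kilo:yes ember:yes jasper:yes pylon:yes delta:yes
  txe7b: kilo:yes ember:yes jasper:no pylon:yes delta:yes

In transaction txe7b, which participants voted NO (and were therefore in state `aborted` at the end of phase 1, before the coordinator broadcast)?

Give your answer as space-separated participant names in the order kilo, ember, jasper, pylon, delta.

Answer: jasper

Derivation:
Txn txe7b phase 1: kilo yes -> prepared; ember yes -> prepared; jasper no -> aborted; pylon yes -> prepared; delta yes -> prepared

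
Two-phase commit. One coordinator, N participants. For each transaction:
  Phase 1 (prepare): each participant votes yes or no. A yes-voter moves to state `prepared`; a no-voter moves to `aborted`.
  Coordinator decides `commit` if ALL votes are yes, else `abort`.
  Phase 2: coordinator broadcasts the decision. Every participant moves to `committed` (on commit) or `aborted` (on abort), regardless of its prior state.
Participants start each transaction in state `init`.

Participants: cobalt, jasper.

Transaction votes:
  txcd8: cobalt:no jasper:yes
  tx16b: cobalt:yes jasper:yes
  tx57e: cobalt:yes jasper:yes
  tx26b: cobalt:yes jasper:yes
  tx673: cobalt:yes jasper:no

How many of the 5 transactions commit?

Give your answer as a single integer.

Answer: 3

Derivation:
txcd8: no from cobalt -> abort (commits=0)
tx16b: all yes -> commit (commits=1)
tx57e: all yes -> commit (commits=2)
tx26b: all yes -> commit (commits=3)
tx673: no from jasper -> abort (commits=3)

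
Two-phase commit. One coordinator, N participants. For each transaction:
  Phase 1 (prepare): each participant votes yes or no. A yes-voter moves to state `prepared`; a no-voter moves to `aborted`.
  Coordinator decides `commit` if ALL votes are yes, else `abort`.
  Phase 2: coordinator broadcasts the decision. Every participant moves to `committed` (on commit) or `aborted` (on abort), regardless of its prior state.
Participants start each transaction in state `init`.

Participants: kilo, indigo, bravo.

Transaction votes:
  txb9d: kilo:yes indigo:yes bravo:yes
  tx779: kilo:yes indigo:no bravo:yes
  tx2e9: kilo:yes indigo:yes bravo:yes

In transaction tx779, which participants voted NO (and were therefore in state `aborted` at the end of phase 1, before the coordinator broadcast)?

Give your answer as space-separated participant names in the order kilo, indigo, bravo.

Answer: indigo

Derivation:
Txn tx779 phase 1: kilo yes -> prepared; indigo no -> aborted; bravo yes -> prepared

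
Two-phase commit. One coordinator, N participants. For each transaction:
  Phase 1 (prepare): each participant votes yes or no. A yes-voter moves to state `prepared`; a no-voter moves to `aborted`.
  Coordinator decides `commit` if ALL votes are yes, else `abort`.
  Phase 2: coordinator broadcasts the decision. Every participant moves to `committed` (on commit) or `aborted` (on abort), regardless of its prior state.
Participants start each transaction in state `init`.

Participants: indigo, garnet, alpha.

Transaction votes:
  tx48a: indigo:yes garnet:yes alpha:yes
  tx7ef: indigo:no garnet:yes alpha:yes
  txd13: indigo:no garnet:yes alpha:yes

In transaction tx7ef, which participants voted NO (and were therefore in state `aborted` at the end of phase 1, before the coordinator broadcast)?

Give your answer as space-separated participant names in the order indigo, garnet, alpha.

Txn tx7ef phase 1: indigo no -> aborted; garnet yes -> prepared; alpha yes -> prepared

Answer: indigo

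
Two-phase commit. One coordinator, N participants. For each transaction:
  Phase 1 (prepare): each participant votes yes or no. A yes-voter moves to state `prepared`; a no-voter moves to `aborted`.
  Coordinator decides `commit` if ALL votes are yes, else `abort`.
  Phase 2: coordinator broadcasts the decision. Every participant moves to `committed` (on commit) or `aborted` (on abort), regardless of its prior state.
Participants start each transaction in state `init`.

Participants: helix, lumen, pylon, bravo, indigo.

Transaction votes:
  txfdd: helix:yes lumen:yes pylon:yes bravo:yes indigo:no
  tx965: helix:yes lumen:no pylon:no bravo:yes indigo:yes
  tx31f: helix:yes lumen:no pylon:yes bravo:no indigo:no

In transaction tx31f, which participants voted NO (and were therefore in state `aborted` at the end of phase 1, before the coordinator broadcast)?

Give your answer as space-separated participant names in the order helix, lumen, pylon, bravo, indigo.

Answer: lumen bravo indigo

Derivation:
Txn tx31f phase 1: helix yes -> prepared; lumen no -> aborted; pylon yes -> prepared; bravo no -> aborted; indigo no -> aborted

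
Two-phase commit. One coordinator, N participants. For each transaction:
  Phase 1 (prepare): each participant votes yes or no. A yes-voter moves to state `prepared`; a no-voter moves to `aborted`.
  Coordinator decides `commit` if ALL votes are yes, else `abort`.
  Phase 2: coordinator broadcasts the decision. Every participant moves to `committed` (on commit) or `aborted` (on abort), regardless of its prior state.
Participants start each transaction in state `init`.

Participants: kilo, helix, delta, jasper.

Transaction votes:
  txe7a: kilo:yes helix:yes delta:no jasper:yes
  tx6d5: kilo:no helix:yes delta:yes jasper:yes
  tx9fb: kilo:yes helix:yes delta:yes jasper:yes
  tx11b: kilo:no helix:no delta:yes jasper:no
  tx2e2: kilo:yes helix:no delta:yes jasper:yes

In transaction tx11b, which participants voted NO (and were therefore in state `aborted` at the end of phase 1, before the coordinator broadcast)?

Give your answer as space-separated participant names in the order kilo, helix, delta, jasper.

Answer: kilo helix jasper

Derivation:
Txn tx11b phase 1: kilo no -> aborted; helix no -> aborted; delta yes -> prepared; jasper no -> aborted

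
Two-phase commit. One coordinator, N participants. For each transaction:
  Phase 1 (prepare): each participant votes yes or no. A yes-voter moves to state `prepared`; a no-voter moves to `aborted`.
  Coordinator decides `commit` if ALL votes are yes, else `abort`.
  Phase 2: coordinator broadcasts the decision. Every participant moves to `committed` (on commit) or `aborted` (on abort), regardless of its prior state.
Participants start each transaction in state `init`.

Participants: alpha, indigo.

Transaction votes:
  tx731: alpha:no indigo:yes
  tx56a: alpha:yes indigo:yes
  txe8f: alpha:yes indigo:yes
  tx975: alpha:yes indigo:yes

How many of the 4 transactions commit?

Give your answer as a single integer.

Answer: 3

Derivation:
tx731: no from alpha -> abort (commits=0)
tx56a: all yes -> commit (commits=1)
txe8f: all yes -> commit (commits=2)
tx975: all yes -> commit (commits=3)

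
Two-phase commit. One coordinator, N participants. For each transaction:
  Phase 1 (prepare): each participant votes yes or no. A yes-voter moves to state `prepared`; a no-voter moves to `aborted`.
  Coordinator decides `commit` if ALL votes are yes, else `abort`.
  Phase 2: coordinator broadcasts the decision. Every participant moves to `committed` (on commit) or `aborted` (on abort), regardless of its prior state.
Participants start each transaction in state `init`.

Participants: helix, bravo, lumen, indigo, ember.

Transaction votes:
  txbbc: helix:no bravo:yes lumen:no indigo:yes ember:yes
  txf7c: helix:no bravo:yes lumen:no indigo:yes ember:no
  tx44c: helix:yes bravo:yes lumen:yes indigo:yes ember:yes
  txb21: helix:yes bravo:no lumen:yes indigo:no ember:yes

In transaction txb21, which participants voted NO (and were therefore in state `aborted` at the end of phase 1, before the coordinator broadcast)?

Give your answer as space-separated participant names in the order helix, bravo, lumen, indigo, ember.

Answer: bravo indigo

Derivation:
Txn txb21 phase 1: helix yes -> prepared; bravo no -> aborted; lumen yes -> prepared; indigo no -> aborted; ember yes -> prepared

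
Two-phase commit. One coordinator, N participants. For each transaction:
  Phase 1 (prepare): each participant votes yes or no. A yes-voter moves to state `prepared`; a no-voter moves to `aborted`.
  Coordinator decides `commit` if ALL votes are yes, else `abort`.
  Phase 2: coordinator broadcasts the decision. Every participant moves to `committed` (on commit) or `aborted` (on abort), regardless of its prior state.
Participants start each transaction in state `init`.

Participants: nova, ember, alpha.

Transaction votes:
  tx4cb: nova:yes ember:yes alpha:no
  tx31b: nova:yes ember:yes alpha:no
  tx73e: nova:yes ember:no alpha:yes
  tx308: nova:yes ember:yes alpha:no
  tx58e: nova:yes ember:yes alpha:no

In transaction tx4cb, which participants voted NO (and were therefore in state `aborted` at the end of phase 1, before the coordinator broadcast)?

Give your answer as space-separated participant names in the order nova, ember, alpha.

Txn tx4cb phase 1: nova yes -> prepared; ember yes -> prepared; alpha no -> aborted

Answer: alpha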